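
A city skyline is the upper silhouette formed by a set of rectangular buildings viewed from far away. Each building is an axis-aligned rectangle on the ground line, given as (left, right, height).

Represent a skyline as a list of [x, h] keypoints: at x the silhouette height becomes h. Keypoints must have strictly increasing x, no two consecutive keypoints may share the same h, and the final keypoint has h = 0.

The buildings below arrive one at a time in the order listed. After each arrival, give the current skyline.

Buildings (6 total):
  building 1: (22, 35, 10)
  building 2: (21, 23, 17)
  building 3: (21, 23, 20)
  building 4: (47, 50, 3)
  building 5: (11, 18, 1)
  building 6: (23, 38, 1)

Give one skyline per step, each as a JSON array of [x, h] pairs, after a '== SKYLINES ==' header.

== SKYLINES ==
[[22,10],[35,0]]
[[21,17],[23,10],[35,0]]
[[21,20],[23,10],[35,0]]
[[21,20],[23,10],[35,0],[47,3],[50,0]]
[[11,1],[18,0],[21,20],[23,10],[35,0],[47,3],[50,0]]
[[11,1],[18,0],[21,20],[23,10],[35,1],[38,0],[47,3],[50,0]]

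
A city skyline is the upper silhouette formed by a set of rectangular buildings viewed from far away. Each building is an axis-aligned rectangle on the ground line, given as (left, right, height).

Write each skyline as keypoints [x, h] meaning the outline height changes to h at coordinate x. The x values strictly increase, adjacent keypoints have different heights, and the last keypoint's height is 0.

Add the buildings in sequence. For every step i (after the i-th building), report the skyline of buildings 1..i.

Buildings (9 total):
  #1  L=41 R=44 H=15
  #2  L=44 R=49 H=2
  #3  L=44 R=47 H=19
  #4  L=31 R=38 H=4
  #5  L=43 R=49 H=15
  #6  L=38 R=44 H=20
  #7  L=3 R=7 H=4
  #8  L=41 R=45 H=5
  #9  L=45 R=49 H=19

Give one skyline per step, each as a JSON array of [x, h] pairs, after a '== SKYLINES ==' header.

== SKYLINES ==
[[41,15],[44,0]]
[[41,15],[44,2],[49,0]]
[[41,15],[44,19],[47,2],[49,0]]
[[31,4],[38,0],[41,15],[44,19],[47,2],[49,0]]
[[31,4],[38,0],[41,15],[44,19],[47,15],[49,0]]
[[31,4],[38,20],[44,19],[47,15],[49,0]]
[[3,4],[7,0],[31,4],[38,20],[44,19],[47,15],[49,0]]
[[3,4],[7,0],[31,4],[38,20],[44,19],[47,15],[49,0]]
[[3,4],[7,0],[31,4],[38,20],[44,19],[49,0]]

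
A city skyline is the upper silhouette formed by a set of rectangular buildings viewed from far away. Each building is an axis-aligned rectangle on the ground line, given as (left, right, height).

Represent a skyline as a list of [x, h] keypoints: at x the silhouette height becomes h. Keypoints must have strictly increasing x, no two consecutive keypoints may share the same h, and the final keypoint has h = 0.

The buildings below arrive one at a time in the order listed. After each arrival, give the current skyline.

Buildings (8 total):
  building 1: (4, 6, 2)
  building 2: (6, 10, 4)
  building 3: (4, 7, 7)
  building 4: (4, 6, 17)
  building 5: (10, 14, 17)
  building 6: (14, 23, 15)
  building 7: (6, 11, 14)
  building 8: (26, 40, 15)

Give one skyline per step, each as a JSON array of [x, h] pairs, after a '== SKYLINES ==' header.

== SKYLINES ==
[[4,2],[6,0]]
[[4,2],[6,4],[10,0]]
[[4,7],[7,4],[10,0]]
[[4,17],[6,7],[7,4],[10,0]]
[[4,17],[6,7],[7,4],[10,17],[14,0]]
[[4,17],[6,7],[7,4],[10,17],[14,15],[23,0]]
[[4,17],[6,14],[10,17],[14,15],[23,0]]
[[4,17],[6,14],[10,17],[14,15],[23,0],[26,15],[40,0]]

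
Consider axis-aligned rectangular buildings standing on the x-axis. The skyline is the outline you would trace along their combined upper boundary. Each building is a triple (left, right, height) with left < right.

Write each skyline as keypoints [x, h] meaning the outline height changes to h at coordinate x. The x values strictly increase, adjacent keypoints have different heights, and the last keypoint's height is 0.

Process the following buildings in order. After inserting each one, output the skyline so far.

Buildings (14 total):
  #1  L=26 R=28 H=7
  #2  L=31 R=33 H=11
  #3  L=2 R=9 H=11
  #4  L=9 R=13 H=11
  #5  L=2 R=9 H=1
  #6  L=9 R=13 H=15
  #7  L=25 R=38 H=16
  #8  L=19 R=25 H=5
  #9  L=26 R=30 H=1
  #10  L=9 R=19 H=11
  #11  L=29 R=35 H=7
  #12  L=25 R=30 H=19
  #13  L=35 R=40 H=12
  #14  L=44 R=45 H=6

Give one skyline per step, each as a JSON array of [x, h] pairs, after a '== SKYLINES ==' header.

== SKYLINES ==
[[26,7],[28,0]]
[[26,7],[28,0],[31,11],[33,0]]
[[2,11],[9,0],[26,7],[28,0],[31,11],[33,0]]
[[2,11],[13,0],[26,7],[28,0],[31,11],[33,0]]
[[2,11],[13,0],[26,7],[28,0],[31,11],[33,0]]
[[2,11],[9,15],[13,0],[26,7],[28,0],[31,11],[33,0]]
[[2,11],[9,15],[13,0],[25,16],[38,0]]
[[2,11],[9,15],[13,0],[19,5],[25,16],[38,0]]
[[2,11],[9,15],[13,0],[19,5],[25,16],[38,0]]
[[2,11],[9,15],[13,11],[19,5],[25,16],[38,0]]
[[2,11],[9,15],[13,11],[19,5],[25,16],[38,0]]
[[2,11],[9,15],[13,11],[19,5],[25,19],[30,16],[38,0]]
[[2,11],[9,15],[13,11],[19,5],[25,19],[30,16],[38,12],[40,0]]
[[2,11],[9,15],[13,11],[19,5],[25,19],[30,16],[38,12],[40,0],[44,6],[45,0]]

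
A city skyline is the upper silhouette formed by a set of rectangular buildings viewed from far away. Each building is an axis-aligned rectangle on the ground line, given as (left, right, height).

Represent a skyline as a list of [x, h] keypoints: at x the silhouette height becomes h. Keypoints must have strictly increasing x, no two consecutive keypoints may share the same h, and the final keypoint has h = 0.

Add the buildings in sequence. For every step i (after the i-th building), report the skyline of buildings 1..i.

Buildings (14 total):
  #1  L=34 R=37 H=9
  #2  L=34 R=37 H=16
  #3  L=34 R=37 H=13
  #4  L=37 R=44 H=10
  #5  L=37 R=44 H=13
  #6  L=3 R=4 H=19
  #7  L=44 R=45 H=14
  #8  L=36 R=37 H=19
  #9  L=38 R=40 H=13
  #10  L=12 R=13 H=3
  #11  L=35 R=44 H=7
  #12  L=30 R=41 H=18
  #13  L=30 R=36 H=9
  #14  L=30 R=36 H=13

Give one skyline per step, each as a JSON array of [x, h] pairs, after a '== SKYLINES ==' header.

== SKYLINES ==
[[34,9],[37,0]]
[[34,16],[37,0]]
[[34,16],[37,0]]
[[34,16],[37,10],[44,0]]
[[34,16],[37,13],[44,0]]
[[3,19],[4,0],[34,16],[37,13],[44,0]]
[[3,19],[4,0],[34,16],[37,13],[44,14],[45,0]]
[[3,19],[4,0],[34,16],[36,19],[37,13],[44,14],[45,0]]
[[3,19],[4,0],[34,16],[36,19],[37,13],[44,14],[45,0]]
[[3,19],[4,0],[12,3],[13,0],[34,16],[36,19],[37,13],[44,14],[45,0]]
[[3,19],[4,0],[12,3],[13,0],[34,16],[36,19],[37,13],[44,14],[45,0]]
[[3,19],[4,0],[12,3],[13,0],[30,18],[36,19],[37,18],[41,13],[44,14],[45,0]]
[[3,19],[4,0],[12,3],[13,0],[30,18],[36,19],[37,18],[41,13],[44,14],[45,0]]
[[3,19],[4,0],[12,3],[13,0],[30,18],[36,19],[37,18],[41,13],[44,14],[45,0]]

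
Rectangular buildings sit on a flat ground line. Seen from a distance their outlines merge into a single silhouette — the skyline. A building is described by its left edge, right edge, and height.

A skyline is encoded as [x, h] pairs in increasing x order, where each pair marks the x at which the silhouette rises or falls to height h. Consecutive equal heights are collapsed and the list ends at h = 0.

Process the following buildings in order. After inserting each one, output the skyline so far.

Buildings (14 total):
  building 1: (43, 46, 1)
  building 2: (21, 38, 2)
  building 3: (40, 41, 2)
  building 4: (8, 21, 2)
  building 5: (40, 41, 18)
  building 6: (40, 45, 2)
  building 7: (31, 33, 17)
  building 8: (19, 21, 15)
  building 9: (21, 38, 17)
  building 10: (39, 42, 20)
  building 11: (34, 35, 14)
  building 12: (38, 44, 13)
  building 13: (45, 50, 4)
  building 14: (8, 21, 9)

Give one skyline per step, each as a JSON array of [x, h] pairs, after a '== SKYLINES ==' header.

== SKYLINES ==
[[43,1],[46,0]]
[[21,2],[38,0],[43,1],[46,0]]
[[21,2],[38,0],[40,2],[41,0],[43,1],[46,0]]
[[8,2],[38,0],[40,2],[41,0],[43,1],[46,0]]
[[8,2],[38,0],[40,18],[41,0],[43,1],[46,0]]
[[8,2],[38,0],[40,18],[41,2],[45,1],[46,0]]
[[8,2],[31,17],[33,2],[38,0],[40,18],[41,2],[45,1],[46,0]]
[[8,2],[19,15],[21,2],[31,17],[33,2],[38,0],[40,18],[41,2],[45,1],[46,0]]
[[8,2],[19,15],[21,17],[38,0],[40,18],[41,2],[45,1],[46,0]]
[[8,2],[19,15],[21,17],[38,0],[39,20],[42,2],[45,1],[46,0]]
[[8,2],[19,15],[21,17],[38,0],[39,20],[42,2],[45,1],[46,0]]
[[8,2],[19,15],[21,17],[38,13],[39,20],[42,13],[44,2],[45,1],[46,0]]
[[8,2],[19,15],[21,17],[38,13],[39,20],[42,13],[44,2],[45,4],[50,0]]
[[8,9],[19,15],[21,17],[38,13],[39,20],[42,13],[44,2],[45,4],[50,0]]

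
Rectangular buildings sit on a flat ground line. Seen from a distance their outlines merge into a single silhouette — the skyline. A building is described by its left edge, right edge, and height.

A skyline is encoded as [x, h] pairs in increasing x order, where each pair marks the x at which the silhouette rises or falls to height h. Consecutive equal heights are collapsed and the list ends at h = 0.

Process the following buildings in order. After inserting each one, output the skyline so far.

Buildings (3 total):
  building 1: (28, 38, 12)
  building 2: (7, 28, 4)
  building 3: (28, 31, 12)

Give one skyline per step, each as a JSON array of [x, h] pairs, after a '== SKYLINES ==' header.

== SKYLINES ==
[[28,12],[38,0]]
[[7,4],[28,12],[38,0]]
[[7,4],[28,12],[38,0]]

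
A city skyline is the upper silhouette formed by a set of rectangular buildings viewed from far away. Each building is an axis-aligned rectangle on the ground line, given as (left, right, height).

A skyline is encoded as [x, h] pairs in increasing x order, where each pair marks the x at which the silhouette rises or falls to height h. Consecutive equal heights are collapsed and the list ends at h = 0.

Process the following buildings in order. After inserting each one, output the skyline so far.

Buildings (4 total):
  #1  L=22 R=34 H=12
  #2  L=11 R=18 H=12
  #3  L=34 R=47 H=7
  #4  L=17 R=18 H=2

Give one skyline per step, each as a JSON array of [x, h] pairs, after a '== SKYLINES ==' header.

== SKYLINES ==
[[22,12],[34,0]]
[[11,12],[18,0],[22,12],[34,0]]
[[11,12],[18,0],[22,12],[34,7],[47,0]]
[[11,12],[18,0],[22,12],[34,7],[47,0]]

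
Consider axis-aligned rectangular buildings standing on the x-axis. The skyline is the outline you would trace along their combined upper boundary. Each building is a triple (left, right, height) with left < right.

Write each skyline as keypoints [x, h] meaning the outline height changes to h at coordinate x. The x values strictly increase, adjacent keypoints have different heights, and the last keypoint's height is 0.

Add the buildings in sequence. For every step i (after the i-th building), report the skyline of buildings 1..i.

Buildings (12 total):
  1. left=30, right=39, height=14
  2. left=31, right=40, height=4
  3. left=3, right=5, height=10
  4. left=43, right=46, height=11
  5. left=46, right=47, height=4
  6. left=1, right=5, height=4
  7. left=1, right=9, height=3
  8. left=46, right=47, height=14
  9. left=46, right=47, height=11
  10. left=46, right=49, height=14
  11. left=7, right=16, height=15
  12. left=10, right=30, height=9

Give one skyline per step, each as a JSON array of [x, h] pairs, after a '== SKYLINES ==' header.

== SKYLINES ==
[[30,14],[39,0]]
[[30,14],[39,4],[40,0]]
[[3,10],[5,0],[30,14],[39,4],[40,0]]
[[3,10],[5,0],[30,14],[39,4],[40,0],[43,11],[46,0]]
[[3,10],[5,0],[30,14],[39,4],[40,0],[43,11],[46,4],[47,0]]
[[1,4],[3,10],[5,0],[30,14],[39,4],[40,0],[43,11],[46,4],[47,0]]
[[1,4],[3,10],[5,3],[9,0],[30,14],[39,4],[40,0],[43,11],[46,4],[47,0]]
[[1,4],[3,10],[5,3],[9,0],[30,14],[39,4],[40,0],[43,11],[46,14],[47,0]]
[[1,4],[3,10],[5,3],[9,0],[30,14],[39,4],[40,0],[43,11],[46,14],[47,0]]
[[1,4],[3,10],[5,3],[9,0],[30,14],[39,4],[40,0],[43,11],[46,14],[49,0]]
[[1,4],[3,10],[5,3],[7,15],[16,0],[30,14],[39,4],[40,0],[43,11],[46,14],[49,0]]
[[1,4],[3,10],[5,3],[7,15],[16,9],[30,14],[39,4],[40,0],[43,11],[46,14],[49,0]]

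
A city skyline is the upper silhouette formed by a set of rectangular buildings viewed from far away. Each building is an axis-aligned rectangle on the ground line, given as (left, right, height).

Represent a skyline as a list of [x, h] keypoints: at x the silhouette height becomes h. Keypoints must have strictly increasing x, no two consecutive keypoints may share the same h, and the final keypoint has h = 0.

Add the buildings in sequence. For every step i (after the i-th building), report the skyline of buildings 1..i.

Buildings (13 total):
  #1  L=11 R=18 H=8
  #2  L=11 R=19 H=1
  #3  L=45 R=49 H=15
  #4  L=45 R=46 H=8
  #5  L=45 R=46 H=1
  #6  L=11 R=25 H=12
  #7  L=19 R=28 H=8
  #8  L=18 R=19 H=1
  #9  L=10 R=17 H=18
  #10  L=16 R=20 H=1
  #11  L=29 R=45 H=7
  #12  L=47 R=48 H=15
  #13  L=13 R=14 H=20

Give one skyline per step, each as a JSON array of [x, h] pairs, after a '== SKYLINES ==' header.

== SKYLINES ==
[[11,8],[18,0]]
[[11,8],[18,1],[19,0]]
[[11,8],[18,1],[19,0],[45,15],[49,0]]
[[11,8],[18,1],[19,0],[45,15],[49,0]]
[[11,8],[18,1],[19,0],[45,15],[49,0]]
[[11,12],[25,0],[45,15],[49,0]]
[[11,12],[25,8],[28,0],[45,15],[49,0]]
[[11,12],[25,8],[28,0],[45,15],[49,0]]
[[10,18],[17,12],[25,8],[28,0],[45,15],[49,0]]
[[10,18],[17,12],[25,8],[28,0],[45,15],[49,0]]
[[10,18],[17,12],[25,8],[28,0],[29,7],[45,15],[49,0]]
[[10,18],[17,12],[25,8],[28,0],[29,7],[45,15],[49,0]]
[[10,18],[13,20],[14,18],[17,12],[25,8],[28,0],[29,7],[45,15],[49,0]]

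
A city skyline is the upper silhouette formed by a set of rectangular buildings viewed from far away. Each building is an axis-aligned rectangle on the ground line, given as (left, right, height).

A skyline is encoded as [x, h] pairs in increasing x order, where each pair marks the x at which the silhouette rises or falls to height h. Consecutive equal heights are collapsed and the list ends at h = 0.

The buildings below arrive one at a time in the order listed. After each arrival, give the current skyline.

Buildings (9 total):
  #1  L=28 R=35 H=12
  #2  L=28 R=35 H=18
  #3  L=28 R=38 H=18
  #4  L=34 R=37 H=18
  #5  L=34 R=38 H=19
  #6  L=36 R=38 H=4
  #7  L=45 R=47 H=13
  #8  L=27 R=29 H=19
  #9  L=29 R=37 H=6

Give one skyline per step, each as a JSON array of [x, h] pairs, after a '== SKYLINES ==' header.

== SKYLINES ==
[[28,12],[35,0]]
[[28,18],[35,0]]
[[28,18],[38,0]]
[[28,18],[38,0]]
[[28,18],[34,19],[38,0]]
[[28,18],[34,19],[38,0]]
[[28,18],[34,19],[38,0],[45,13],[47,0]]
[[27,19],[29,18],[34,19],[38,0],[45,13],[47,0]]
[[27,19],[29,18],[34,19],[38,0],[45,13],[47,0]]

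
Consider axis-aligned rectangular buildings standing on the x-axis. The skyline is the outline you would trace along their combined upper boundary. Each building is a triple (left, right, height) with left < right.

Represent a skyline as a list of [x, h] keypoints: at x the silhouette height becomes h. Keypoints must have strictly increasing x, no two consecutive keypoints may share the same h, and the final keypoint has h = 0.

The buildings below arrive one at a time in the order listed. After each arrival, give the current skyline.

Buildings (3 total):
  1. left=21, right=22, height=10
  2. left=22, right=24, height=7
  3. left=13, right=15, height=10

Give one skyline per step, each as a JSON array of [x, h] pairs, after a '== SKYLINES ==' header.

== SKYLINES ==
[[21,10],[22,0]]
[[21,10],[22,7],[24,0]]
[[13,10],[15,0],[21,10],[22,7],[24,0]]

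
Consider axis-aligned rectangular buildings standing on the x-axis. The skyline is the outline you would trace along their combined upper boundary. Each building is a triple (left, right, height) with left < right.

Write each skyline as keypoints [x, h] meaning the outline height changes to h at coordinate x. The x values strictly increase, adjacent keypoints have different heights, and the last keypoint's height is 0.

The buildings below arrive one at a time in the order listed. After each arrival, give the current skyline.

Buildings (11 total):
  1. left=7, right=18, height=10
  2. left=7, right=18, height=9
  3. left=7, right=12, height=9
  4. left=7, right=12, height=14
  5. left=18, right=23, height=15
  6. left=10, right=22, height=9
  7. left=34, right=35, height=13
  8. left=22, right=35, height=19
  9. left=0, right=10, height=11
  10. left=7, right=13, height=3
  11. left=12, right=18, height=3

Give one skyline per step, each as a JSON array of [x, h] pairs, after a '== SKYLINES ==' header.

== SKYLINES ==
[[7,10],[18,0]]
[[7,10],[18,0]]
[[7,10],[18,0]]
[[7,14],[12,10],[18,0]]
[[7,14],[12,10],[18,15],[23,0]]
[[7,14],[12,10],[18,15],[23,0]]
[[7,14],[12,10],[18,15],[23,0],[34,13],[35,0]]
[[7,14],[12,10],[18,15],[22,19],[35,0]]
[[0,11],[7,14],[12,10],[18,15],[22,19],[35,0]]
[[0,11],[7,14],[12,10],[18,15],[22,19],[35,0]]
[[0,11],[7,14],[12,10],[18,15],[22,19],[35,0]]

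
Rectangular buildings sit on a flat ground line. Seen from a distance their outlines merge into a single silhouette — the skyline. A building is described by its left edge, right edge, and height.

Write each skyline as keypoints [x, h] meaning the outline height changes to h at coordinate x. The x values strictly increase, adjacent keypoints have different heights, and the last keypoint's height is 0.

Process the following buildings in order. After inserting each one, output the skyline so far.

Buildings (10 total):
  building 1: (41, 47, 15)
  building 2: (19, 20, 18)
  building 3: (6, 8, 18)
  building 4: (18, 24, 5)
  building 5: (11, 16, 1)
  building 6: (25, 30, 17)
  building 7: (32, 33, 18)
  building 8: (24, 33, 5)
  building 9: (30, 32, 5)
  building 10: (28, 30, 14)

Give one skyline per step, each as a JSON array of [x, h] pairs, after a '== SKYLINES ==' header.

== SKYLINES ==
[[41,15],[47,0]]
[[19,18],[20,0],[41,15],[47,0]]
[[6,18],[8,0],[19,18],[20,0],[41,15],[47,0]]
[[6,18],[8,0],[18,5],[19,18],[20,5],[24,0],[41,15],[47,0]]
[[6,18],[8,0],[11,1],[16,0],[18,5],[19,18],[20,5],[24,0],[41,15],[47,0]]
[[6,18],[8,0],[11,1],[16,0],[18,5],[19,18],[20,5],[24,0],[25,17],[30,0],[41,15],[47,0]]
[[6,18],[8,0],[11,1],[16,0],[18,5],[19,18],[20,5],[24,0],[25,17],[30,0],[32,18],[33,0],[41,15],[47,0]]
[[6,18],[8,0],[11,1],[16,0],[18,5],[19,18],[20,5],[25,17],[30,5],[32,18],[33,0],[41,15],[47,0]]
[[6,18],[8,0],[11,1],[16,0],[18,5],[19,18],[20,5],[25,17],[30,5],[32,18],[33,0],[41,15],[47,0]]
[[6,18],[8,0],[11,1],[16,0],[18,5],[19,18],[20,5],[25,17],[30,5],[32,18],[33,0],[41,15],[47,0]]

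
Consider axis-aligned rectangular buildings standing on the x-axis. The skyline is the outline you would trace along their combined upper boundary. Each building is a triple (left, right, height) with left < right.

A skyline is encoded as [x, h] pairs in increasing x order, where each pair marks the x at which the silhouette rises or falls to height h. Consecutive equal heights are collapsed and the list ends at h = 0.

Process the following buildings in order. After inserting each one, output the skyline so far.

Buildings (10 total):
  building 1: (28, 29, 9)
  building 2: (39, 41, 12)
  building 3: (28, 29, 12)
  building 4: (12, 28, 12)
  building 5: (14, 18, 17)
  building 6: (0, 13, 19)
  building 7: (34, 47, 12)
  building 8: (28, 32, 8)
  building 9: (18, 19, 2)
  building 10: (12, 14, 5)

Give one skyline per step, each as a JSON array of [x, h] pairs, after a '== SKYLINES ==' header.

== SKYLINES ==
[[28,9],[29,0]]
[[28,9],[29,0],[39,12],[41,0]]
[[28,12],[29,0],[39,12],[41,0]]
[[12,12],[29,0],[39,12],[41,0]]
[[12,12],[14,17],[18,12],[29,0],[39,12],[41,0]]
[[0,19],[13,12],[14,17],[18,12],[29,0],[39,12],[41,0]]
[[0,19],[13,12],[14,17],[18,12],[29,0],[34,12],[47,0]]
[[0,19],[13,12],[14,17],[18,12],[29,8],[32,0],[34,12],[47,0]]
[[0,19],[13,12],[14,17],[18,12],[29,8],[32,0],[34,12],[47,0]]
[[0,19],[13,12],[14,17],[18,12],[29,8],[32,0],[34,12],[47,0]]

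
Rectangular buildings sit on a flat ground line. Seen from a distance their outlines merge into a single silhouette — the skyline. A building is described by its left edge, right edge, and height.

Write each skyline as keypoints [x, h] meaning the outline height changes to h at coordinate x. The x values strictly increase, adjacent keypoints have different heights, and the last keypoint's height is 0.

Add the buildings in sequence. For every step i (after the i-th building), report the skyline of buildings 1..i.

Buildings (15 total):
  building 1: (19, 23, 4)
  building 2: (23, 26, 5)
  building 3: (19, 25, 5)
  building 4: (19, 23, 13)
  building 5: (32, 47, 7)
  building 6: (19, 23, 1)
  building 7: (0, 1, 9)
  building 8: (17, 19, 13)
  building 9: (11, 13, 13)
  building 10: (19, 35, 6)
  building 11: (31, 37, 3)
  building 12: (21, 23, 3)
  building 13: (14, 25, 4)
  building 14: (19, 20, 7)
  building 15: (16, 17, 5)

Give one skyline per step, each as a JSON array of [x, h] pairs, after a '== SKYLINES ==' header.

== SKYLINES ==
[[19,4],[23,0]]
[[19,4],[23,5],[26,0]]
[[19,5],[26,0]]
[[19,13],[23,5],[26,0]]
[[19,13],[23,5],[26,0],[32,7],[47,0]]
[[19,13],[23,5],[26,0],[32,7],[47,0]]
[[0,9],[1,0],[19,13],[23,5],[26,0],[32,7],[47,0]]
[[0,9],[1,0],[17,13],[23,5],[26,0],[32,7],[47,0]]
[[0,9],[1,0],[11,13],[13,0],[17,13],[23,5],[26,0],[32,7],[47,0]]
[[0,9],[1,0],[11,13],[13,0],[17,13],[23,6],[32,7],[47,0]]
[[0,9],[1,0],[11,13],[13,0],[17,13],[23,6],[32,7],[47,0]]
[[0,9],[1,0],[11,13],[13,0],[17,13],[23,6],[32,7],[47,0]]
[[0,9],[1,0],[11,13],[13,0],[14,4],[17,13],[23,6],[32,7],[47,0]]
[[0,9],[1,0],[11,13],[13,0],[14,4],[17,13],[23,6],[32,7],[47,0]]
[[0,9],[1,0],[11,13],[13,0],[14,4],[16,5],[17,13],[23,6],[32,7],[47,0]]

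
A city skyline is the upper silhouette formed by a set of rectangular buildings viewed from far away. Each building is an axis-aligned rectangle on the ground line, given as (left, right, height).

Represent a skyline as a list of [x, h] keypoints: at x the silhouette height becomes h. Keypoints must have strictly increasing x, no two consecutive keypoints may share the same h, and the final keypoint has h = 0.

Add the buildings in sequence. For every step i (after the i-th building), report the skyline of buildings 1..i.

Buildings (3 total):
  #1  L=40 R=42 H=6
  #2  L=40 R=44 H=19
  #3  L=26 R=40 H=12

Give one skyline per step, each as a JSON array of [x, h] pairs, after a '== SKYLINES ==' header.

== SKYLINES ==
[[40,6],[42,0]]
[[40,19],[44,0]]
[[26,12],[40,19],[44,0]]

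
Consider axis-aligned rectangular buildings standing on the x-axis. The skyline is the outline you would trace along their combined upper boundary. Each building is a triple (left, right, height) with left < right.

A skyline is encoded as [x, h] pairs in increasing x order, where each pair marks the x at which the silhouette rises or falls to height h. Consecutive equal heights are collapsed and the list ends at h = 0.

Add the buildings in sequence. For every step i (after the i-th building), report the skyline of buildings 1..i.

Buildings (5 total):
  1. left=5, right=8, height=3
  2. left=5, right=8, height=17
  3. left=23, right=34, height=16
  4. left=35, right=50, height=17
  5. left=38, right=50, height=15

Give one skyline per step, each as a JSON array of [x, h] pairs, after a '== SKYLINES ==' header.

== SKYLINES ==
[[5,3],[8,0]]
[[5,17],[8,0]]
[[5,17],[8,0],[23,16],[34,0]]
[[5,17],[8,0],[23,16],[34,0],[35,17],[50,0]]
[[5,17],[8,0],[23,16],[34,0],[35,17],[50,0]]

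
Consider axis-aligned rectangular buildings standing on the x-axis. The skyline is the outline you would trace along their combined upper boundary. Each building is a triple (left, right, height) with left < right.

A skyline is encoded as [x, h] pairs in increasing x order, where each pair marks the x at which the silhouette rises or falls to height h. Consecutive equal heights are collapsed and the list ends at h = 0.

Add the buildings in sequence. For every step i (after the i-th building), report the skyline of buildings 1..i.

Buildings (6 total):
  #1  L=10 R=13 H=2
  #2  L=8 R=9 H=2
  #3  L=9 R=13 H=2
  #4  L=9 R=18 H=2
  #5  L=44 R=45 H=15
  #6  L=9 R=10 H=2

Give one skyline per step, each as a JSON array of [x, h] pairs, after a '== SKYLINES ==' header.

== SKYLINES ==
[[10,2],[13,0]]
[[8,2],[9,0],[10,2],[13,0]]
[[8,2],[13,0]]
[[8,2],[18,0]]
[[8,2],[18,0],[44,15],[45,0]]
[[8,2],[18,0],[44,15],[45,0]]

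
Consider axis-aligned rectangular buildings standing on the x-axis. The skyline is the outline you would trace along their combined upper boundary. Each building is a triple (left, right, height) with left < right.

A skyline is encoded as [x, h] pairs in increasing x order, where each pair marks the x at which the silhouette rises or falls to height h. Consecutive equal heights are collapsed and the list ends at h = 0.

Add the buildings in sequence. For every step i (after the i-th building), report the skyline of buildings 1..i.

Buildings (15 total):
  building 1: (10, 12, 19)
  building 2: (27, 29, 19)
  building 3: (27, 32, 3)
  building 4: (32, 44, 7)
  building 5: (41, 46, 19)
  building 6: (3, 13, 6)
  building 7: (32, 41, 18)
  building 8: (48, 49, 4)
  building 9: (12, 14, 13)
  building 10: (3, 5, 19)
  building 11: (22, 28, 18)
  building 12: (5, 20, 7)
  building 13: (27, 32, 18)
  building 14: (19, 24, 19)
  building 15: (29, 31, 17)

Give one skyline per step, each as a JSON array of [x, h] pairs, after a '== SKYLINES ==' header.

== SKYLINES ==
[[10,19],[12,0]]
[[10,19],[12,0],[27,19],[29,0]]
[[10,19],[12,0],[27,19],[29,3],[32,0]]
[[10,19],[12,0],[27,19],[29,3],[32,7],[44,0]]
[[10,19],[12,0],[27,19],[29,3],[32,7],[41,19],[46,0]]
[[3,6],[10,19],[12,6],[13,0],[27,19],[29,3],[32,7],[41,19],[46,0]]
[[3,6],[10,19],[12,6],[13,0],[27,19],[29,3],[32,18],[41,19],[46,0]]
[[3,6],[10,19],[12,6],[13,0],[27,19],[29,3],[32,18],[41,19],[46,0],[48,4],[49,0]]
[[3,6],[10,19],[12,13],[14,0],[27,19],[29,3],[32,18],[41,19],[46,0],[48,4],[49,0]]
[[3,19],[5,6],[10,19],[12,13],[14,0],[27,19],[29,3],[32,18],[41,19],[46,0],[48,4],[49,0]]
[[3,19],[5,6],[10,19],[12,13],[14,0],[22,18],[27,19],[29,3],[32,18],[41,19],[46,0],[48,4],[49,0]]
[[3,19],[5,7],[10,19],[12,13],[14,7],[20,0],[22,18],[27,19],[29,3],[32,18],[41,19],[46,0],[48,4],[49,0]]
[[3,19],[5,7],[10,19],[12,13],[14,7],[20,0],[22,18],[27,19],[29,18],[41,19],[46,0],[48,4],[49,0]]
[[3,19],[5,7],[10,19],[12,13],[14,7],[19,19],[24,18],[27,19],[29,18],[41,19],[46,0],[48,4],[49,0]]
[[3,19],[5,7],[10,19],[12,13],[14,7],[19,19],[24,18],[27,19],[29,18],[41,19],[46,0],[48,4],[49,0]]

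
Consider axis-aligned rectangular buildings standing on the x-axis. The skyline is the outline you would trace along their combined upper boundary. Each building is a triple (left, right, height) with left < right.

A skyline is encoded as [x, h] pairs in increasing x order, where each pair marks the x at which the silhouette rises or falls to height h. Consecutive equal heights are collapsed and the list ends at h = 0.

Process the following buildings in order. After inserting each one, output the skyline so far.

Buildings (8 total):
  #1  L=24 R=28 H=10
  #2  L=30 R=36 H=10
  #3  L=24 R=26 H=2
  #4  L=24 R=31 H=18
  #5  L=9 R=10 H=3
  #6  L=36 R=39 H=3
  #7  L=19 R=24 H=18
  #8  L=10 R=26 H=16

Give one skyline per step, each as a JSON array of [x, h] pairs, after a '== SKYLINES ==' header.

== SKYLINES ==
[[24,10],[28,0]]
[[24,10],[28,0],[30,10],[36,0]]
[[24,10],[28,0],[30,10],[36,0]]
[[24,18],[31,10],[36,0]]
[[9,3],[10,0],[24,18],[31,10],[36,0]]
[[9,3],[10,0],[24,18],[31,10],[36,3],[39,0]]
[[9,3],[10,0],[19,18],[31,10],[36,3],[39,0]]
[[9,3],[10,16],[19,18],[31,10],[36,3],[39,0]]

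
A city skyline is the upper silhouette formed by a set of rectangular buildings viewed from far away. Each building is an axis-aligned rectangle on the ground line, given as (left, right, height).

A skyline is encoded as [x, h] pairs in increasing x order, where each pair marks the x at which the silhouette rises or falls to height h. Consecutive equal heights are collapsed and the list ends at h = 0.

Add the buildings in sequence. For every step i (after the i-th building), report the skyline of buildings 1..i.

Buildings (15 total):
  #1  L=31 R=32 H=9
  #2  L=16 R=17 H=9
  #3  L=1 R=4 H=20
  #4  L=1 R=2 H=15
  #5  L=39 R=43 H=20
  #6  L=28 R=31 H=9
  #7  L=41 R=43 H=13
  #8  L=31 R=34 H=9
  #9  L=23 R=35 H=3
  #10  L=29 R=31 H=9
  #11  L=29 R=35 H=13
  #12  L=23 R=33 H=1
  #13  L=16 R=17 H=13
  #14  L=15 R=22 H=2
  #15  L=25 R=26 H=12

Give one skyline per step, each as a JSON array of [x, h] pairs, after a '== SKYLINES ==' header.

== SKYLINES ==
[[31,9],[32,0]]
[[16,9],[17,0],[31,9],[32,0]]
[[1,20],[4,0],[16,9],[17,0],[31,9],[32,0]]
[[1,20],[4,0],[16,9],[17,0],[31,9],[32,0]]
[[1,20],[4,0],[16,9],[17,0],[31,9],[32,0],[39,20],[43,0]]
[[1,20],[4,0],[16,9],[17,0],[28,9],[32,0],[39,20],[43,0]]
[[1,20],[4,0],[16,9],[17,0],[28,9],[32,0],[39,20],[43,0]]
[[1,20],[4,0],[16,9],[17,0],[28,9],[34,0],[39,20],[43,0]]
[[1,20],[4,0],[16,9],[17,0],[23,3],[28,9],[34,3],[35,0],[39,20],[43,0]]
[[1,20],[4,0],[16,9],[17,0],[23,3],[28,9],[34,3],[35,0],[39,20],[43,0]]
[[1,20],[4,0],[16,9],[17,0],[23,3],[28,9],[29,13],[35,0],[39,20],[43,0]]
[[1,20],[4,0],[16,9],[17,0],[23,3],[28,9],[29,13],[35,0],[39,20],[43,0]]
[[1,20],[4,0],[16,13],[17,0],[23,3],[28,9],[29,13],[35,0],[39,20],[43,0]]
[[1,20],[4,0],[15,2],[16,13],[17,2],[22,0],[23,3],[28,9],[29,13],[35,0],[39,20],[43,0]]
[[1,20],[4,0],[15,2],[16,13],[17,2],[22,0],[23,3],[25,12],[26,3],[28,9],[29,13],[35,0],[39,20],[43,0]]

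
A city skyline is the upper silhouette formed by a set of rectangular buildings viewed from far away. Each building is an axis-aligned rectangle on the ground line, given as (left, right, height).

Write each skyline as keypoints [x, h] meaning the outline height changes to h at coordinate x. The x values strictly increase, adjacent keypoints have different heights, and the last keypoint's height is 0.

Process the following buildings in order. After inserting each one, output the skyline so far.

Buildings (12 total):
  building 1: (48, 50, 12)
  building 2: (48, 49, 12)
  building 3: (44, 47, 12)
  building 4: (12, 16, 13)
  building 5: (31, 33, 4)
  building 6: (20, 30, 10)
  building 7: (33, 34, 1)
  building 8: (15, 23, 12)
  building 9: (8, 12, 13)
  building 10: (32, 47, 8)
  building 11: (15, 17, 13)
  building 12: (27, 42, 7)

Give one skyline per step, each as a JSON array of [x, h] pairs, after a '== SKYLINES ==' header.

== SKYLINES ==
[[48,12],[50,0]]
[[48,12],[50,0]]
[[44,12],[47,0],[48,12],[50,0]]
[[12,13],[16,0],[44,12],[47,0],[48,12],[50,0]]
[[12,13],[16,0],[31,4],[33,0],[44,12],[47,0],[48,12],[50,0]]
[[12,13],[16,0],[20,10],[30,0],[31,4],[33,0],[44,12],[47,0],[48,12],[50,0]]
[[12,13],[16,0],[20,10],[30,0],[31,4],[33,1],[34,0],[44,12],[47,0],[48,12],[50,0]]
[[12,13],[16,12],[23,10],[30,0],[31,4],[33,1],[34,0],[44,12],[47,0],[48,12],[50,0]]
[[8,13],[16,12],[23,10],[30,0],[31,4],[33,1],[34,0],[44,12],[47,0],[48,12],[50,0]]
[[8,13],[16,12],[23,10],[30,0],[31,4],[32,8],[44,12],[47,0],[48,12],[50,0]]
[[8,13],[17,12],[23,10],[30,0],[31,4],[32,8],[44,12],[47,0],[48,12],[50,0]]
[[8,13],[17,12],[23,10],[30,7],[32,8],[44,12],[47,0],[48,12],[50,0]]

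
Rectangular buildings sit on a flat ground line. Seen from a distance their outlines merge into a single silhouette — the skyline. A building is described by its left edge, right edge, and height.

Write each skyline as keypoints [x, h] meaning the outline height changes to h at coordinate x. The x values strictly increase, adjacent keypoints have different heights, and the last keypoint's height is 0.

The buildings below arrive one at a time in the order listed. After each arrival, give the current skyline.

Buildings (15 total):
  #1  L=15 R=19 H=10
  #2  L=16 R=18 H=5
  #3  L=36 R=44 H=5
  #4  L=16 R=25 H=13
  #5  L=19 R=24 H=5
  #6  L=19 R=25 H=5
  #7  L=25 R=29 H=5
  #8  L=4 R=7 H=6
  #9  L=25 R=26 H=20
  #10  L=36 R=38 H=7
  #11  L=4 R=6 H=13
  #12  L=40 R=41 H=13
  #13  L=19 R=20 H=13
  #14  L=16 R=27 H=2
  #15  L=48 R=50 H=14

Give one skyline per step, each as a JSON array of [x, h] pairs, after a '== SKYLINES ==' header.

== SKYLINES ==
[[15,10],[19,0]]
[[15,10],[19,0]]
[[15,10],[19,0],[36,5],[44,0]]
[[15,10],[16,13],[25,0],[36,5],[44,0]]
[[15,10],[16,13],[25,0],[36,5],[44,0]]
[[15,10],[16,13],[25,0],[36,5],[44,0]]
[[15,10],[16,13],[25,5],[29,0],[36,5],[44,0]]
[[4,6],[7,0],[15,10],[16,13],[25,5],[29,0],[36,5],[44,0]]
[[4,6],[7,0],[15,10],[16,13],[25,20],[26,5],[29,0],[36,5],[44,0]]
[[4,6],[7,0],[15,10],[16,13],[25,20],[26,5],[29,0],[36,7],[38,5],[44,0]]
[[4,13],[6,6],[7,0],[15,10],[16,13],[25,20],[26,5],[29,0],[36,7],[38,5],[44,0]]
[[4,13],[6,6],[7,0],[15,10],[16,13],[25,20],[26,5],[29,0],[36,7],[38,5],[40,13],[41,5],[44,0]]
[[4,13],[6,6],[7,0],[15,10],[16,13],[25,20],[26,5],[29,0],[36,7],[38,5],[40,13],[41,5],[44,0]]
[[4,13],[6,6],[7,0],[15,10],[16,13],[25,20],[26,5],[29,0],[36,7],[38,5],[40,13],[41,5],[44,0]]
[[4,13],[6,6],[7,0],[15,10],[16,13],[25,20],[26,5],[29,0],[36,7],[38,5],[40,13],[41,5],[44,0],[48,14],[50,0]]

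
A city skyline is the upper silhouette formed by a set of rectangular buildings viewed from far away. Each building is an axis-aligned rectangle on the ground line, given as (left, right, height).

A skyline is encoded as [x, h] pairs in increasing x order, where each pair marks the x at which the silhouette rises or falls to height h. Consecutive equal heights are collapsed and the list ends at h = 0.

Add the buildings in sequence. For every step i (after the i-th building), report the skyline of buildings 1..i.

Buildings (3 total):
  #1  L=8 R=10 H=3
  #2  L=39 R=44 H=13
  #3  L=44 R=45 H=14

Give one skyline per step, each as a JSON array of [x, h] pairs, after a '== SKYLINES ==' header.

== SKYLINES ==
[[8,3],[10,0]]
[[8,3],[10,0],[39,13],[44,0]]
[[8,3],[10,0],[39,13],[44,14],[45,0]]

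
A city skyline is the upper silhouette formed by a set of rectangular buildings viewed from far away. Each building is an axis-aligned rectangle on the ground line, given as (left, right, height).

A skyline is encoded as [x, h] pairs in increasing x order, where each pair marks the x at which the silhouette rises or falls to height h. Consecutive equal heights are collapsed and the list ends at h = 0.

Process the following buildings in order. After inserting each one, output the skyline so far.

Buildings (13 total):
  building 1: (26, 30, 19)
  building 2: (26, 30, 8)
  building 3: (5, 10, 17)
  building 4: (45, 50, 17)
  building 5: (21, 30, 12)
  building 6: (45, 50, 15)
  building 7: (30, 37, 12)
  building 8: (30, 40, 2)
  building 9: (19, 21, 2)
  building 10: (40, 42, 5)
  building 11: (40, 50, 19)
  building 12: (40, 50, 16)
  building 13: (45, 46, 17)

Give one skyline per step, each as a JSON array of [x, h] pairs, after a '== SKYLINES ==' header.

== SKYLINES ==
[[26,19],[30,0]]
[[26,19],[30,0]]
[[5,17],[10,0],[26,19],[30,0]]
[[5,17],[10,0],[26,19],[30,0],[45,17],[50,0]]
[[5,17],[10,0],[21,12],[26,19],[30,0],[45,17],[50,0]]
[[5,17],[10,0],[21,12],[26,19],[30,0],[45,17],[50,0]]
[[5,17],[10,0],[21,12],[26,19],[30,12],[37,0],[45,17],[50,0]]
[[5,17],[10,0],[21,12],[26,19],[30,12],[37,2],[40,0],[45,17],[50,0]]
[[5,17],[10,0],[19,2],[21,12],[26,19],[30,12],[37,2],[40,0],[45,17],[50,0]]
[[5,17],[10,0],[19,2],[21,12],[26,19],[30,12],[37,2],[40,5],[42,0],[45,17],[50,0]]
[[5,17],[10,0],[19,2],[21,12],[26,19],[30,12],[37,2],[40,19],[50,0]]
[[5,17],[10,0],[19,2],[21,12],[26,19],[30,12],[37,2],[40,19],[50,0]]
[[5,17],[10,0],[19,2],[21,12],[26,19],[30,12],[37,2],[40,19],[50,0]]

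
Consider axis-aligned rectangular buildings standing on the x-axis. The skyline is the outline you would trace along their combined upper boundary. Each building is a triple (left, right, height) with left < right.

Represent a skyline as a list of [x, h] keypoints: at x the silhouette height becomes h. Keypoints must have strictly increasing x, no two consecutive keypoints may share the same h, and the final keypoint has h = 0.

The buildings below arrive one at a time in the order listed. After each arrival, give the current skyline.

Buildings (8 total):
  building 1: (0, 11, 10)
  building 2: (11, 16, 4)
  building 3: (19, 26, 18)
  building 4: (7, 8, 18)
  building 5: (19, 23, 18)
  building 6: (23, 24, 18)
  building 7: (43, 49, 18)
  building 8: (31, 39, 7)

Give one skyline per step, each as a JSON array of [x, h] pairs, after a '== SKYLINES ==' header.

== SKYLINES ==
[[0,10],[11,0]]
[[0,10],[11,4],[16,0]]
[[0,10],[11,4],[16,0],[19,18],[26,0]]
[[0,10],[7,18],[8,10],[11,4],[16,0],[19,18],[26,0]]
[[0,10],[7,18],[8,10],[11,4],[16,0],[19,18],[26,0]]
[[0,10],[7,18],[8,10],[11,4],[16,0],[19,18],[26,0]]
[[0,10],[7,18],[8,10],[11,4],[16,0],[19,18],[26,0],[43,18],[49,0]]
[[0,10],[7,18],[8,10],[11,4],[16,0],[19,18],[26,0],[31,7],[39,0],[43,18],[49,0]]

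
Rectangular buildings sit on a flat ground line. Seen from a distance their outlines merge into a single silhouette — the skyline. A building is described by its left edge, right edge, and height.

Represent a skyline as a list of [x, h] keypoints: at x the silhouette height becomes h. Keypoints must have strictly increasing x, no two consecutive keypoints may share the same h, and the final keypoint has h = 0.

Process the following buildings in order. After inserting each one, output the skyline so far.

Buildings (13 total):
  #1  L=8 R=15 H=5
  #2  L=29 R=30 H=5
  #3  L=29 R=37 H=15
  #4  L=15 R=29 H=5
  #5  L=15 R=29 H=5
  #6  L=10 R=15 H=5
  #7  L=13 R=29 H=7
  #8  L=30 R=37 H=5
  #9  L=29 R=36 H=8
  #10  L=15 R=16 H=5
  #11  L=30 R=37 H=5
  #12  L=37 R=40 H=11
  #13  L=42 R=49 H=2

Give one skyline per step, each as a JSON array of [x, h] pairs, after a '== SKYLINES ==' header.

== SKYLINES ==
[[8,5],[15,0]]
[[8,5],[15,0],[29,5],[30,0]]
[[8,5],[15,0],[29,15],[37,0]]
[[8,5],[29,15],[37,0]]
[[8,5],[29,15],[37,0]]
[[8,5],[29,15],[37,0]]
[[8,5],[13,7],[29,15],[37,0]]
[[8,5],[13,7],[29,15],[37,0]]
[[8,5],[13,7],[29,15],[37,0]]
[[8,5],[13,7],[29,15],[37,0]]
[[8,5],[13,7],[29,15],[37,0]]
[[8,5],[13,7],[29,15],[37,11],[40,0]]
[[8,5],[13,7],[29,15],[37,11],[40,0],[42,2],[49,0]]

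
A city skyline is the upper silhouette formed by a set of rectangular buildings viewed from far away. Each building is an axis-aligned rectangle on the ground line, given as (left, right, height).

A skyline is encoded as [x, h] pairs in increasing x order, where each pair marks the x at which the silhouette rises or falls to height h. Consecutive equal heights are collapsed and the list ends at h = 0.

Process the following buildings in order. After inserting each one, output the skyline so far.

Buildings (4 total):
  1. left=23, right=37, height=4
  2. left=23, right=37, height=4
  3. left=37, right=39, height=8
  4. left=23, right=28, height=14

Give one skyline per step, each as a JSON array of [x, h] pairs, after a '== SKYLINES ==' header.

== SKYLINES ==
[[23,4],[37,0]]
[[23,4],[37,0]]
[[23,4],[37,8],[39,0]]
[[23,14],[28,4],[37,8],[39,0]]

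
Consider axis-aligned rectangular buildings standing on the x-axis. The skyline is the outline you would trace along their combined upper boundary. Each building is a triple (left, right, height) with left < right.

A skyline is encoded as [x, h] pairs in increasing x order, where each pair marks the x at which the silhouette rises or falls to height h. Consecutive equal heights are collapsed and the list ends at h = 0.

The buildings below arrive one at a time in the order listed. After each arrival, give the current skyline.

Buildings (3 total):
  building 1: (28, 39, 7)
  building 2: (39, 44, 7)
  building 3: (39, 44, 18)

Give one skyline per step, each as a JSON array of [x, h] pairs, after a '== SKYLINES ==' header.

== SKYLINES ==
[[28,7],[39,0]]
[[28,7],[44,0]]
[[28,7],[39,18],[44,0]]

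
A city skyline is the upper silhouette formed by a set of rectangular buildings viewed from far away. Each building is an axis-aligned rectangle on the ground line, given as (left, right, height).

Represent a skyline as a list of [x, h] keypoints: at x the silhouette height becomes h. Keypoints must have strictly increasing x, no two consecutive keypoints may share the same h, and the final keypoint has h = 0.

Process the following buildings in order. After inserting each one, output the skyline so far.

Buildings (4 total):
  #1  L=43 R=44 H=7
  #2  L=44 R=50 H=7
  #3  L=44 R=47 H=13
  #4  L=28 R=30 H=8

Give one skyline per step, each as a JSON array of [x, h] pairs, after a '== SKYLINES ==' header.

== SKYLINES ==
[[43,7],[44,0]]
[[43,7],[50,0]]
[[43,7],[44,13],[47,7],[50,0]]
[[28,8],[30,0],[43,7],[44,13],[47,7],[50,0]]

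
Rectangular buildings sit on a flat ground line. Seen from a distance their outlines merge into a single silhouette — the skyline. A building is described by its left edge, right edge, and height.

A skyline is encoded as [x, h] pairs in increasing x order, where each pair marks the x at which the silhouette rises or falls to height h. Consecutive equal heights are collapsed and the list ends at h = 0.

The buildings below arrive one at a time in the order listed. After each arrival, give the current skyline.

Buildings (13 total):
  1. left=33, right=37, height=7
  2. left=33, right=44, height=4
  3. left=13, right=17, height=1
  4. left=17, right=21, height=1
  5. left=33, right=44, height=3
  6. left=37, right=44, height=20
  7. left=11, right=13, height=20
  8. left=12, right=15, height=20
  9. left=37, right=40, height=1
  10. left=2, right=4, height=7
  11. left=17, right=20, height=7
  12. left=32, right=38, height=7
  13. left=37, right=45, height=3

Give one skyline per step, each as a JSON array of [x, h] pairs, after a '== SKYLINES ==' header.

== SKYLINES ==
[[33,7],[37,0]]
[[33,7],[37,4],[44,0]]
[[13,1],[17,0],[33,7],[37,4],[44,0]]
[[13,1],[21,0],[33,7],[37,4],[44,0]]
[[13,1],[21,0],[33,7],[37,4],[44,0]]
[[13,1],[21,0],[33,7],[37,20],[44,0]]
[[11,20],[13,1],[21,0],[33,7],[37,20],[44,0]]
[[11,20],[15,1],[21,0],[33,7],[37,20],[44,0]]
[[11,20],[15,1],[21,0],[33,7],[37,20],[44,0]]
[[2,7],[4,0],[11,20],[15,1],[21,0],[33,7],[37,20],[44,0]]
[[2,7],[4,0],[11,20],[15,1],[17,7],[20,1],[21,0],[33,7],[37,20],[44,0]]
[[2,7],[4,0],[11,20],[15,1],[17,7],[20,1],[21,0],[32,7],[37,20],[44,0]]
[[2,7],[4,0],[11,20],[15,1],[17,7],[20,1],[21,0],[32,7],[37,20],[44,3],[45,0]]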